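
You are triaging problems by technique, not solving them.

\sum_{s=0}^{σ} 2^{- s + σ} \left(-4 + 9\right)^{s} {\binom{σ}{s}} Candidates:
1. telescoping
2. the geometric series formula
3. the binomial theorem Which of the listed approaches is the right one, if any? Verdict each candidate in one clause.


Method: the binomial theorem — {\binom{σ}{s}} weighting matched powers of (-4 + 9) and 2 is the expanded form of ((-4 + 9) + 2)^σ — fold it back up.
- telescoping — in the displayed form, no term reappears at a neighboring index to cancel against.
- the geometric series formula: consecutive terms are not related by a fixed multiplier.
- the binomial theorem — applies; the problem has the shape this method handles.


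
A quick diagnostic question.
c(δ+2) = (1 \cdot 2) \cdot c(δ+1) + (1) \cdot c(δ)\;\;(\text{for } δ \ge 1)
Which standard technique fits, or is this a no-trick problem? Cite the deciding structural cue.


Best approach: the characteristic-root method — linear, homogeneous, constant coefficients: solutions of the form r^δ exist — find the roots of the characteristic polynomial.


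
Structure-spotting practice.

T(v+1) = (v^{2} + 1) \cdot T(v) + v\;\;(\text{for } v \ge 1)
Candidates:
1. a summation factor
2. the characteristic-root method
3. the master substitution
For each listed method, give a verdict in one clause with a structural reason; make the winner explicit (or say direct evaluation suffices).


Best approach: a summation factor — an index-dependent multiplier v^{2} + 1 rules out characteristic roots; a summation factor converts it to a pure difference.
- a summation factor — yes — fits the structure here.
- the characteristic-root method: an index-dependent weight blocks the pure exponential ansatz.
- the master substitution — there is no divide-the-index recursive argument.


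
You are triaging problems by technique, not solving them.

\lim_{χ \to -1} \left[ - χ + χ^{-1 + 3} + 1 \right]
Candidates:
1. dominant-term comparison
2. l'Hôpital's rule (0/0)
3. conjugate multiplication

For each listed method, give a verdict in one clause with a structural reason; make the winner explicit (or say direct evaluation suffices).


Technique: no special technique — the function is continuous at -1; evaluation is itself the limit, no machinery required.
- dominant-term comparison — no ranking of term growth rates resolves the limit here.
- l'Hôpital's rule (0/0): substituting the point gives a finite value outright — there is no indeterminate clash to repair.
- conjugate multiplication: multiplying by a conjugate would not remove any indeterminacy here.


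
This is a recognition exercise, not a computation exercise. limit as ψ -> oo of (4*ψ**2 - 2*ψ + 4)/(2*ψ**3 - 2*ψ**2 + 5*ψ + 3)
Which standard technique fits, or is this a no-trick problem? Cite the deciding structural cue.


Technique: dominant-term comparison — as ψ grows, only the highest-degree terms matter — compare leading terms and read the limit off. l'Hôpital's at-infinity variant applies to the expression viewed as a single quotient; the leading-term comparison is the direct route.


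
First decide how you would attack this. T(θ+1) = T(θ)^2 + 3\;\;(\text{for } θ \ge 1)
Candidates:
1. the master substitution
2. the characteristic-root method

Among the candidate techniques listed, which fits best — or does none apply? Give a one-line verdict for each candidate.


Technique: no special technique — this one you iterate or analyze qualitatively: the nonlinearity defeats linear solution methods.
- the master substitution: no fixed divisor shrinks the index between calls.
- the characteristic-root method — nonlinearity rules out exponential-mode superposition from the start.


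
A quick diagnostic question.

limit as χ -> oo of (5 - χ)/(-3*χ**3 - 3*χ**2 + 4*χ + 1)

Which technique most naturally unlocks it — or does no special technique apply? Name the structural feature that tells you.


Best approach: dominant-term comparison — as χ grows, only the highest-degree terms matter — compare leading terms and read the limit off. Viewed as a single quotient this is an ∞/∞ form — an at-infinity application of l'Hôpital's rule would also resolve it; comparing leading growth reads the answer without differentiating.


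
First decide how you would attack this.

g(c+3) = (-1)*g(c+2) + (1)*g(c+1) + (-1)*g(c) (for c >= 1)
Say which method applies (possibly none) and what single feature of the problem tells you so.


Method: the characteristic-root method — because shifting c leaves the equation's coefficients unchanged, exponential trials reduce it to algebra.


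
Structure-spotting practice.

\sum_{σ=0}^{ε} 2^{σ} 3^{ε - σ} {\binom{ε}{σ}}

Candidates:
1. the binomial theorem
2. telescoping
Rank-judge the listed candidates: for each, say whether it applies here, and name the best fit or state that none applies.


Verdict: the binomial theorem — the summand is term σ of a binomial expansion in 2 and 3; the whole sum is a single power.
- the binomial theorem — applies; the problem has the shape this method handles.
- telescoping: as presented, consecutive terms share no shifted copy to cancel against — no rewrite is on display to change that.


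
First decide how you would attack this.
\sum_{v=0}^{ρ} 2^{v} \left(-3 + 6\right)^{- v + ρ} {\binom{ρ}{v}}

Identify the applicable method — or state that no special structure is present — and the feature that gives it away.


Diagnosis: the binomial theorem — terms weighting {\binom{ρ}{v}} against matched powers of 2 and (-3 + 6) reassemble into (2 + (-3 + 6))^ρ by the binomial theorem.


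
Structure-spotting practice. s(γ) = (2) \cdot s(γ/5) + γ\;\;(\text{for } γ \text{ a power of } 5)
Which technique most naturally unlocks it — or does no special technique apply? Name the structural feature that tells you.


Method: the master substitution — the argument contracts 5-fold per step: reindex γ exponentially and solve the linear recurrence in the new index.


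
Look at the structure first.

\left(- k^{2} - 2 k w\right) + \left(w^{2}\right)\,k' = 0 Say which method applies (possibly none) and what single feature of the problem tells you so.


Diagnosis: the homogeneous substitution — the slope is degree-zero homogeneous: the ratio substitution v = k/w collapses it. A Bernoulli substitution is a fair alternative on this equation directly; the homogeneous reading takes it as given.


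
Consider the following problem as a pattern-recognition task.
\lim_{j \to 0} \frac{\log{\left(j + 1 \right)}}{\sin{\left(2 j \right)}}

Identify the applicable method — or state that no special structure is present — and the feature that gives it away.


Method: l'Hôpital's rule (0/0) — both numerator and denominator vanish at 0: the genuine 0/0 indeterminate that l'Hôpital exists for. A local series expansion at the point resolves it as well; the rule is the packaged version of that step.


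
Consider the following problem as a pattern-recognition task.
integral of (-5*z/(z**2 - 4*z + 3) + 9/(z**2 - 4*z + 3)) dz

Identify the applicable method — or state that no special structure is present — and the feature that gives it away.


Best approach: partial fractions — a proper rational integrand over the factorable z**2 - 4*z + 3: partial fractions reduce it to elementary pieces.


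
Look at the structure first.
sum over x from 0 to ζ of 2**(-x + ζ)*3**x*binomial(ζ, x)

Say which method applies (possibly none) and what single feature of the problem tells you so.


Method: the binomial theorem — binomial(ζ, x) weighting matched powers of 3 and 2 is the expanded form of (3 + 2)^ζ — fold it back up.


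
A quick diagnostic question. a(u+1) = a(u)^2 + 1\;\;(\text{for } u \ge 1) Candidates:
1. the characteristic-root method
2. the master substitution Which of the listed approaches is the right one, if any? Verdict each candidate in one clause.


Technique: no special technique — each new value is a nonlinear function of earlier ones — scaling arguments and superposition both fail.
- the characteristic-root method — the recursion is nonlinear in the sequence values, so no linear-modes ansatz applies.
- the master substitution — there is no divide-the-index recursive argument.


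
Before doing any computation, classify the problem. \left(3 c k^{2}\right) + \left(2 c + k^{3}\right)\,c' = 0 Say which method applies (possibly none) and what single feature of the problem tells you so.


Verdict: the exact-equation method — 3 c k^{2} and 2 c + k^{3} pass the exactness check on the nose, so no integrating factor in k or c is needed at all.


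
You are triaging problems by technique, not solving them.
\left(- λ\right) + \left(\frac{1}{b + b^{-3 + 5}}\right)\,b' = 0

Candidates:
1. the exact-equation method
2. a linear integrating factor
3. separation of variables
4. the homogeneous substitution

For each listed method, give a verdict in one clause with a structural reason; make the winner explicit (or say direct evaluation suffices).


Best approach: separation of variables — the derivative equals a pure function of λ (namely λ) times a pure function of b (namely (b + b^{-3 + 5})); divide and integrate each side. A Bernoulli substitution applies to this equation as given; separation takes the same equation in its displayed form.
- the exact-equation method — any potential here is of the trivial single-variable kind; the exact method earns its name only with genuine cross terms.
- a linear integrating factor — the unknown enters nonlinearly (through a power, a denominator, or a transcendental function), which the linear integrating-factor recipe cannot absorb as-is — any repair would come from a preliminary substitution, not the factor.
- separation of variables — applies; the problem has the shape this method handles.
- the homogeneous substitution — rescaling both variables together changes the slope, so no ratio substitution collapses it.


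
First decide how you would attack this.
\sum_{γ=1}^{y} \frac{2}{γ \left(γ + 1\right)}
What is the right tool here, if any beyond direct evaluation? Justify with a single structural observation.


Diagnosis: telescoping — after splitting \frac{2}{γ \left(γ + 1\right)} into partial fractions, the pieces are shifted copies of one function and cancel telescopically.


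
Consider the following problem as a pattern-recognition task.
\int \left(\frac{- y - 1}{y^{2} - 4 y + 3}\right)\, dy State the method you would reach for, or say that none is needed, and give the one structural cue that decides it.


Verdict: partial fractions — with y^{2} - 4 y + 3 factorable and the degree on top strictly smaller, simple-fraction decomposition is immediate.


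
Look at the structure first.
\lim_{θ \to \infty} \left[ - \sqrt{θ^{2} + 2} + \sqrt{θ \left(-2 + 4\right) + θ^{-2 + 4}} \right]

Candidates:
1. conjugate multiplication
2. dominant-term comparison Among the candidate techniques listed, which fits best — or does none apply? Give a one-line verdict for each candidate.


Verdict: conjugate multiplication — both pieces blow up but their difference is finite; the conjugate trick rationalizes \sqrt{θ \left(-2 + 4\right) + θ^{-2 + 4}} - \sqrt{θ^{2} + 2}.
- conjugate multiplication: applicable, and directly so.
- dominant-term comparison: this limit is not decided by comparing leading-term growth at infinity.


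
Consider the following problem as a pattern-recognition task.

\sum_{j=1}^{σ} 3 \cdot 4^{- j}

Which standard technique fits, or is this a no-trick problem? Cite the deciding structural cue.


Method: the geometric series formula — consecutive terms stand in a fixed index-free ratio — the geometric sum formula closes it.


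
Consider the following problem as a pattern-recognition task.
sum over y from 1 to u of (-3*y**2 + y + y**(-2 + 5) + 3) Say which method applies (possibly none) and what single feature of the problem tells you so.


Best approach: no special technique — recognize the absence of structure: constant-multiple powers of y summed plainly, no special method required.


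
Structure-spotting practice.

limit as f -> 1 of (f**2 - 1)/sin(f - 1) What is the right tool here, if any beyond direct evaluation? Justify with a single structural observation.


Best approach: l'Hôpital's rule (0/0) — substituting 1 gives 0 over 0; differentiate top and bottom once and re-evaluate. Known elementary limits would finish this too — the rule just bypasses the case analysis.


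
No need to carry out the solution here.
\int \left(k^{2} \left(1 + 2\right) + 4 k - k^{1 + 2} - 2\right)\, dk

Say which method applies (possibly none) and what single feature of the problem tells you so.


Diagnosis: no special technique — scan for structure and find none: constant multiples of powers of k, integrate directly.


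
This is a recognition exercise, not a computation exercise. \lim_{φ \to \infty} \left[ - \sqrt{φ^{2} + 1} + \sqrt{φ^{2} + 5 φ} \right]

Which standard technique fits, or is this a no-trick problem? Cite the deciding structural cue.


Diagnosis: conjugate multiplication — two divergent pieces with a minus sign between them and a radical in the mix: rationalize \sqrt{φ^{2} + 5 φ} - \sqrt{φ^{2} + 1} before any limit law applies.


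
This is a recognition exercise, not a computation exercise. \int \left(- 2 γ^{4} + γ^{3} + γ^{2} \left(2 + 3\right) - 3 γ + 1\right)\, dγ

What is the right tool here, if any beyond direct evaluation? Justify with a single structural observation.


Best approach: no special technique — every term is a constant multiple of a power of γ; term-wise power-rule integration needs no preliminary transformation.


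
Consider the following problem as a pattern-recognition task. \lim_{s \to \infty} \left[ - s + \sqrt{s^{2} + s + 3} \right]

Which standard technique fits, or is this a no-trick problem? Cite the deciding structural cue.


Technique: conjugate multiplication — the ∞ − ∞ radical form is the exact trigger for the conjugate maneuver.


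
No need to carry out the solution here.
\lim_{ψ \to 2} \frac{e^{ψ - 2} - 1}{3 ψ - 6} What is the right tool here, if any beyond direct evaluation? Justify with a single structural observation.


Best approach: l'Hôpital's rule (0/0) — plug in 2: top and bottom both hit zero, so differentiate each and retry. A first-order expansion at the point is an equally standard path; the rule packages it.


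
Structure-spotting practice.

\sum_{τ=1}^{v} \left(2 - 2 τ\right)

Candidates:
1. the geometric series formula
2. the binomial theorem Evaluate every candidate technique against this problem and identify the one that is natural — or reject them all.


Diagnosis: no special technique — every summand is a constant multiple of a power of τ — apply the standard power-sum identities one degree at a time.
- the geometric series formula — the ratio of consecutive terms depends on the index.
- the binomial theorem: there is no sum-raised-to-a-power identity hiding in these terms.


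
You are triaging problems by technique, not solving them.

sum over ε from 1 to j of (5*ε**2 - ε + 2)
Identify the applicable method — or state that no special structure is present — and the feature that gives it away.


Technique: no special technique — this is bookkeeping, not technique: standard formulas for sums of constant-multiple powers of ε apply termwise.


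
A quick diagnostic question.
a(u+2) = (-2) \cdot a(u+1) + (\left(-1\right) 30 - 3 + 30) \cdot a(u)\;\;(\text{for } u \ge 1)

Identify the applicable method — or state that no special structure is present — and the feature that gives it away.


Technique: the characteristic-root method — the recurrence is linear and homogeneous with constant coefficients, so the ansatz r^u turns it into a polynomial equation for r.


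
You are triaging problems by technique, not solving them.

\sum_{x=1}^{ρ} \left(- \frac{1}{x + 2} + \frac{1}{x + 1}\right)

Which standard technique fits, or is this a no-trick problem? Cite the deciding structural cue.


Best approach: telescoping — write out three consecutive terms and watch the interior cancel: the advanced copy one term subtracts reappears as the very next term's leading piece, pair after pair.


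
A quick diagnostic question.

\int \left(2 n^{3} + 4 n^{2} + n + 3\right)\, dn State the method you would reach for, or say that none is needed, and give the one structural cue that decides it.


Method: no special technique — a term-by-term power-rule job in n; no substitution or rearrangement earns its keep here.


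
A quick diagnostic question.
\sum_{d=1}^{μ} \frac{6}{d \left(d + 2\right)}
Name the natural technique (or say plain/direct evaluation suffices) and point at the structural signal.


Diagnosis: telescoping — the denominator's roots in \frac{6}{d \left(d + 2\right)} sit an integer apart: decomposition produces a self-cancelling chain.


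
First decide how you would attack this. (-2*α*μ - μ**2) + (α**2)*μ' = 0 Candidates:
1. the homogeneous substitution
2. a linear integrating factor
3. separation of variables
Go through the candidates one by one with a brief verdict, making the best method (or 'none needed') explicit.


Verdict: the homogeneous substitution — solved for the derivative, the right side is unchanged under scaling α and μ together — it depends only on the ratio μ/α, so substitute a single ratio variable. A Bernoulli rewrite works here as the equation stands — the homogeneous substitution is the more immediate reading.
- the homogeneous substitution: applicable, and directly so.
- a linear integrating factor — the unknown enters nonlinearly (through a power, a denominator, or a transcendental function), which the linear integrating-factor recipe cannot absorb as-is — any repair would come from a preliminary substitution, not the factor.
- separation of variables — no division isolates the independent variable from the unknown.


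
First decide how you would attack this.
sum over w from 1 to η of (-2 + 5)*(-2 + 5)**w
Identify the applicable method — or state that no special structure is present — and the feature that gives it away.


Technique: the geometric series formula — consecutive terms stand in a fixed index-free ratio — the geometric sum formula closes it.


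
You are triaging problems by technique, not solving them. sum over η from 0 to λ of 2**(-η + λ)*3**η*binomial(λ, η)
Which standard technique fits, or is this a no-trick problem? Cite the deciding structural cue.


Diagnosis: the binomial theorem — the binomial coefficients weight matched powers of 3 and 2, which is exactly the expansion of a binomial power.


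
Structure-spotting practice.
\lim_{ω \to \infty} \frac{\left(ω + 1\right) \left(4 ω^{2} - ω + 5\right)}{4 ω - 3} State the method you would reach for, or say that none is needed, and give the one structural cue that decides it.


Best approach: dominant-term comparison — divide by the highest power of ω present: lower-order terms vanish and the dominant ratio remains. Differentiating the expression as a single quotient would eventually settle it as well; matching dominant growth settles it immediately.


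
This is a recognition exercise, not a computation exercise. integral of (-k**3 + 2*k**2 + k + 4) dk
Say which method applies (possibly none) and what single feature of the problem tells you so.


Method: no special technique — every term is a constant multiple of a power of k; term-wise power-rule integration needs no preliminary transformation.


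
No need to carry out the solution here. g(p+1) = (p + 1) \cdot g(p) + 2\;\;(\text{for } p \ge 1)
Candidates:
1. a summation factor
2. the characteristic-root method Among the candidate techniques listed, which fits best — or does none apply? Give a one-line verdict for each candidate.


Verdict: a summation factor — rescale the sequence by the product of the weights p + 1 so far — the recurrence collapses to a plain running sum.
- a summation factor: applies; the problem has the shape this method handles.
- the characteristic-root method — the coefficients vary with the index, breaking the constant-coefficient structure the method needs.


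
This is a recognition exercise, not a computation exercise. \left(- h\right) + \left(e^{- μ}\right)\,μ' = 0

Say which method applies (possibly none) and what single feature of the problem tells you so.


Verdict: separation of variables — all dependence on the two variables factors apart, the defining separable shape. The equation is exact as it stands too — a potential function exists — though separation reads the split structure directly.


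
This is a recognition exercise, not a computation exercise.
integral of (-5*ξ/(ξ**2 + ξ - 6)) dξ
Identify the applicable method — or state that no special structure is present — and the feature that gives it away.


Best approach: partial fractions — the factorization of ξ**2 + ξ - 6 is the whole battle; after it, each term is a table integral.


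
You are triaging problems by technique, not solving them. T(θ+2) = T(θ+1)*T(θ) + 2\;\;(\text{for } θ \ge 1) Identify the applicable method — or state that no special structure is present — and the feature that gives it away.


Best approach: no special technique — this one you iterate or analyze qualitatively: the nonlinearity defeats linear solution methods.


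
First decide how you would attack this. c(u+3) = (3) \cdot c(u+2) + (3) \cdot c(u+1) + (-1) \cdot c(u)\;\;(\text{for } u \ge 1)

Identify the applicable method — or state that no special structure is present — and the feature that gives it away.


Technique: the characteristic-root method — this is the constant-coefficient homogeneous case — the whole solution in u reduces to a polynomial's roots.


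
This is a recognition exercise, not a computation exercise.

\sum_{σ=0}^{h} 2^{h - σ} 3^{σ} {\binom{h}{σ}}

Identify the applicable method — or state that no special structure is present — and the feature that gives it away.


Best approach: the binomial theorem — the summand is term σ of a binomial expansion in 3 and 2; the whole sum is a single power.


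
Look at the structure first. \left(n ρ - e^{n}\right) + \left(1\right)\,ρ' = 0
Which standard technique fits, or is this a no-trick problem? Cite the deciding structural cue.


Best approach: a linear integrating factor — the equation is linear in ρ with coefficient n; multiplying by the integrating factor exp(∫n) makes the left side a perfect derivative.


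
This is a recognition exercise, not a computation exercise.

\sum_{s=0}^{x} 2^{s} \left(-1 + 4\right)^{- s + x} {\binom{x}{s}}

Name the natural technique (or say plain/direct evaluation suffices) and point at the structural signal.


Best approach: the binomial theorem — the binomial coefficients weight matched powers of 2 and (-1 + 4), which is exactly the expansion of a binomial power.


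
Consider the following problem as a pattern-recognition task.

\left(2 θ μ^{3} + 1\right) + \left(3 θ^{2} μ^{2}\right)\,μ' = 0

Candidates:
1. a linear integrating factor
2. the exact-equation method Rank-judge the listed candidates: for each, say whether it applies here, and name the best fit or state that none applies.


Best approach: the exact-equation method — the mixed-partials test passes for 2 θ μ^{3} + 1 and 3 θ^{2} μ^{2}, so a potential function exists as presented.
- a linear integrating factor: the unknown enters nonlinearly (through a power, a denominator, or a transcendental function), which the linear integrating-factor recipe cannot absorb as-is — any repair would come from a preliminary substitution, not the factor.
- the exact-equation method — applicable, and directly so.


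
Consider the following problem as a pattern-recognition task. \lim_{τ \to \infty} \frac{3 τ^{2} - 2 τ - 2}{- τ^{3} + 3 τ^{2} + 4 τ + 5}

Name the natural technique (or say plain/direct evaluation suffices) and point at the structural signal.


Diagnosis: dominant-term comparison — divide by the highest power of τ present: lower-order terms vanish and the dominant ratio remains. Differentiating the expression as a single quotient would eventually settle it as well; matching dominant growth settles it immediately.


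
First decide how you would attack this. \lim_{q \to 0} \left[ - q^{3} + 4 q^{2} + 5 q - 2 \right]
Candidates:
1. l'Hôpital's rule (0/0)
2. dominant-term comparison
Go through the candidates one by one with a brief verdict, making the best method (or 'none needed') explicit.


Method: no special technique — no vanishing denominator and no indeterminate clash at the point — evaluation is immediate.
- l'Hôpital's rule (0/0): substituting the point produces a determinate value, not a 0 over 0 clash.
- dominant-term comparison: no dominant-degree comparison decides it.


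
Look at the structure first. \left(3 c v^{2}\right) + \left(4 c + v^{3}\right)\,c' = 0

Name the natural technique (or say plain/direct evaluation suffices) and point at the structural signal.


Verdict: the exact-equation method — take the mixed partials of 3 c v^{2} and 4 c + v^{3}: they are equal, which certifies an exact differential.


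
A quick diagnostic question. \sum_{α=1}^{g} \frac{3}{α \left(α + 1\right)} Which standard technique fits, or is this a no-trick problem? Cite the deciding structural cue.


Method: telescoping — \frac{3}{α \left(α + 1\right)} decomposes into shift-paired simple fractions; the series telescopes to finitely many boundary pieces.


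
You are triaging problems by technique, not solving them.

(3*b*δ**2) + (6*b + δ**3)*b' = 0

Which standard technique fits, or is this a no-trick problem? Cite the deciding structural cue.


Method: the exact-equation method — take the mixed partials of 3*b*δ**2 and 6*b + δ**3: they are equal, which certifies an exact differential.


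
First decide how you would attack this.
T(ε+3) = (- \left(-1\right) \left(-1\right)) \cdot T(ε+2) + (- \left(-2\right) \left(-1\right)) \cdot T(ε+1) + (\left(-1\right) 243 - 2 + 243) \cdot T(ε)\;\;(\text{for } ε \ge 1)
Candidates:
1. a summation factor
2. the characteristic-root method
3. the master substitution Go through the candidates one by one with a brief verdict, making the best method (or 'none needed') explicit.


Verdict: the characteristic-root method — every coefficient is a fixed number and the forcing is zero — substitute r^ε and read off the root equation.
- a summation factor — a summation factor telescopes one-step recursions; this one carries higher-order memory.
- the characteristic-root method — a fit — the right tool for this form.
- the master substitution — this is shift-type recursion, outside the divide-and-conquer template.


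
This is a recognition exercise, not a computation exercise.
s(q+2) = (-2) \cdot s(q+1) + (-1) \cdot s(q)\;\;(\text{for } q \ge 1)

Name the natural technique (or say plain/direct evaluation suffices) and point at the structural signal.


Best approach: the characteristic-root method — try a geometric ansatz r^q: constant coefficients turn the recurrence into one polynomial equation in r.


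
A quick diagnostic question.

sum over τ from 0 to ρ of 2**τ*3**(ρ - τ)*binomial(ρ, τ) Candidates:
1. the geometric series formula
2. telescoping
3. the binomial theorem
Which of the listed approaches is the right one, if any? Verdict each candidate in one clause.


Verdict: the binomial theorem — the binomial coefficients weight matched powers of 2 and 3, which is exactly the expansion of a binomial power.
- the geometric series formula: the term-to-term ratio changes with the index, so the geometric formula cannot close it.
- telescoping: as presented, consecutive terms share no shifted copy to cancel against — no rewrite is on display to change that.
- the binomial theorem: yes, a natural case for it.


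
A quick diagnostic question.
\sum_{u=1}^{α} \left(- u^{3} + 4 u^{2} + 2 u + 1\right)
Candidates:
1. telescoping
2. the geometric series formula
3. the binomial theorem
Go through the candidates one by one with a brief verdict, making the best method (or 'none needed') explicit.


Method: no special technique — the summand is a plain polynomial in u (expanding first if it arrives factored); standard power-sum formulas evaluate it term by term.
- telescoping: computed from the summand as displayed, the partial sums build up without the pairwise collapse telescoping exploits.
- the geometric series formula — the ratio of consecutive terms depends on the index.
- the binomial theorem: there is no pair of bases whose matched powers would reassemble into a single binomial power.


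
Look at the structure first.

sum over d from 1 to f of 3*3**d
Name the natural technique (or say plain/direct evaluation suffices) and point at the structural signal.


Best approach: the geometric series formula — each term is 3 times the previous one, so the geometric-series formula applies directly.


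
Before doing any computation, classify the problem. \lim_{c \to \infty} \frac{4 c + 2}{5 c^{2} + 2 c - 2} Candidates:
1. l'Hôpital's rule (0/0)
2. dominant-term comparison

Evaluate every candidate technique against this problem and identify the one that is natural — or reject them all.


Best approach: dominant-term comparison — divide through by the highest power of c; every lower-order term dies and the dominant terms decide the limit.
- l'Hôpital's rule (0/0) — viewed as a single quotient this runs to ∞/∞, not the 0/0 clash this candidate addresses; an at-infinity variant of the rule would resolve it, but comparing leading growth reads the answer without differentiating.
- dominant-term comparison: applies; the problem has the shape this method handles.


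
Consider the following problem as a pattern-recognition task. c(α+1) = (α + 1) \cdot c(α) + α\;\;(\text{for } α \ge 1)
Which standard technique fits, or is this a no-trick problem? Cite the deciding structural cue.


Method: a summation factor — the coefficient α + 1 drifts with the index, so no fixed root exists; normalizing by the cumulative product telescopes it.


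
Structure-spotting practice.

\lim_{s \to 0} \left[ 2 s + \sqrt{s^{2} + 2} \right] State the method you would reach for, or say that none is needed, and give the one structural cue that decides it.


Verdict: no special technique — no zero denominators, no indeterminate clash at 0 — substitute and read off the value.


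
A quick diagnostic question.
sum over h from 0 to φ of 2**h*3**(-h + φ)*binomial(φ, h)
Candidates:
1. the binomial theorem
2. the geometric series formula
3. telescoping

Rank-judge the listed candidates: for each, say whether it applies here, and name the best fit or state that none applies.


Diagnosis: the binomial theorem — the binomial coefficients weight matched powers of 2 and 3, which is exactly the expansion of a binomial power.
- the binomial theorem: yes — fits the structure here.
- the geometric series formula — the term-to-term ratio drifts with the index — the one thing the geometric formula cannot absorb.
- telescoping — the terms as presented offer no neighboring cancellation — a telescoping rewrite may exist, but the displayed structure does not hand one over.


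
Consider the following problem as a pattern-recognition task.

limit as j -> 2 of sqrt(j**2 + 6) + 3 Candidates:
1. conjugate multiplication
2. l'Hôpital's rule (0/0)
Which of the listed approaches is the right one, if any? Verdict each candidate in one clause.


Technique: no special technique — the expression is continuous at 2 — substitute and evaluate; no indeterminate form appears.
- conjugate multiplication: no difference of divergent radicals appears, so rationalizing has nothing to cancel.
- l'Hôpital's rule (0/0): evaluation at the point is determinate, so the rule has nothing to repair.


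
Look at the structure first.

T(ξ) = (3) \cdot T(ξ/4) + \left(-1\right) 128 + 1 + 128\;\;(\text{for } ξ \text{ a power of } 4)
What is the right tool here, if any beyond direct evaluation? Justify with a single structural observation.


Technique: the master substitution — the argument shrinks by the factor 4, so measure the index on a logarithmic scale and the recursion becomes a shift.


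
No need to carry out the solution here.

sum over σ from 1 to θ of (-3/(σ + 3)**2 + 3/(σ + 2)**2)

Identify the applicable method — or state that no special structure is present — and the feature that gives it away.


Method: telescoping — a difference of consecutive values of one function (3/(σ + 2)**2 at one index and the next) — telescoping by construction.


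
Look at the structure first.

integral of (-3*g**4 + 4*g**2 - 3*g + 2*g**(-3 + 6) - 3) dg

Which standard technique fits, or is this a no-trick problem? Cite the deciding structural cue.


Verdict: no special technique — nothing composite, nothing rational, nothing trigonometric — each constant-multiple power of g integrates by the power rule alone.


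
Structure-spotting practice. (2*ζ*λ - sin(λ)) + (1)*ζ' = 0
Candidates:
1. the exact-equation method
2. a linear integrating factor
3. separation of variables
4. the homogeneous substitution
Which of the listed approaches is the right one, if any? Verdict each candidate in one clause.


Diagnosis: a linear integrating factor — the unknown enters only to the first power against a nonzero forcing term — the integrating-factor template applies directly.
- the exact-equation method: no potential function has this form as its differential, as written.
- a linear integrating factor: applies; the problem has the shape this method handles.
- separation of variables: no algebra isolates the independent variable on one side and the unknown on the other.
- the homogeneous substitution: rescaling both variables together changes the slope, so no ratio substitution collapses it.


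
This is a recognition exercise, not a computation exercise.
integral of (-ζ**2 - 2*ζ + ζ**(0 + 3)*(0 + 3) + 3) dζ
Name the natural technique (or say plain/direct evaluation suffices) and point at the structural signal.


Diagnosis: no special technique — nothing composite, nothing rational, nothing trigonometric — each constant-multiple power of ζ integrates by the power rule alone.


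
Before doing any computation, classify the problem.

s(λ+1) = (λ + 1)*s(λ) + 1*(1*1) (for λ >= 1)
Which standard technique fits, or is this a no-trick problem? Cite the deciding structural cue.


Technique: a summation factor — the coefficient λ + 1 drifts with the index, so no fixed root exists; normalizing by the cumulative product telescopes it.


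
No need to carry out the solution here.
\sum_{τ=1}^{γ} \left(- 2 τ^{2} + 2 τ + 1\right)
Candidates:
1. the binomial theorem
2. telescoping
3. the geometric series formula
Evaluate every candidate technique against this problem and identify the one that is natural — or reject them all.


Best approach: no special technique — constant-multiple powers of τ with no cancellation partners and no common ratio — use the standard power-sum formulas.
- the binomial theorem: the terms lack the binomial-coefficient-weighted complementary-power pattern of an expansion.
- telescoping — the terms as presented offer no neighboring cancellation — a telescoping rewrite may exist, but the displayed structure does not hand one over.
- the geometric series formula — consecutive terms are not related by a fixed multiplier.


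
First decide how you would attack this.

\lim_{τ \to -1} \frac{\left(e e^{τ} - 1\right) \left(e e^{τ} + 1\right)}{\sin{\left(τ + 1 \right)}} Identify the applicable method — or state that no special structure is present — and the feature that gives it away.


Technique: l'Hôpital's rule (0/0) — numerator and denominator both vanish at -1 — a genuine 0/0 form, which is exactly when l'Hôpital applies. Expanding numerator and denominator to first order gives the same value — the rule automates exactly that.


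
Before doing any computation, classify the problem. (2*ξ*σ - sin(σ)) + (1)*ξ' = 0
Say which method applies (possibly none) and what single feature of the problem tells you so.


Best approach: a linear integrating factor — linear in the unknown with genuine forcing: multiply through by the exponential of the integrated coefficient and the left side closes into one derivative.


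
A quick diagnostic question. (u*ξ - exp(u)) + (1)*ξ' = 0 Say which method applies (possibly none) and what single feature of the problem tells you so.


Method: a linear integrating factor — first power of ξ, nonzero forcing: the integrating-factor recipe applies verbatim with p = u.


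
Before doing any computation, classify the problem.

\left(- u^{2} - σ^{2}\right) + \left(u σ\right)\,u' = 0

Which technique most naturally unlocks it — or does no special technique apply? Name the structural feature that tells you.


Technique: the homogeneous substitution — scaling σ and u together leaves the slope fixed — it depends only on u/σ, so substitute the ratio. Rearranged, this also fits the Bernoulli template directly; the homogeneous substitution reads the structure without the rearrangement.


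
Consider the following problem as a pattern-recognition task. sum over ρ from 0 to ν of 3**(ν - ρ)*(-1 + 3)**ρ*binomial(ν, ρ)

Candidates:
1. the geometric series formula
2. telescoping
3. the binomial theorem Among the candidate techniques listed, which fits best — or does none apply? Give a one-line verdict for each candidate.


Diagnosis: the binomial theorem — binomial(ν, ρ) weighting matched powers of (-1 + 3) and 3 is the expanded form of ((-1 + 3) + 3)^ν — fold it back up.
- the geometric series formula: consecutive terms are not related by a fixed multiplier.
- telescoping — the terms as presented offer no neighboring cancellation — a telescoping rewrite may exist, but the displayed structure does not hand one over.
- the binomial theorem — applicable, and directly so.


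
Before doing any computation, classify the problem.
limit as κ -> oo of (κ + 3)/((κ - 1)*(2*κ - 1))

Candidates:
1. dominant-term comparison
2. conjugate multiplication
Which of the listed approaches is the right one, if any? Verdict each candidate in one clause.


Best approach: dominant-term comparison — divide by the highest power of κ present: lower-order terms vanish and the dominant ratio remains.
- dominant-term comparison — applicable, and directly so.
- conjugate multiplication: the conjugate move applies to radical differences, which this is not.


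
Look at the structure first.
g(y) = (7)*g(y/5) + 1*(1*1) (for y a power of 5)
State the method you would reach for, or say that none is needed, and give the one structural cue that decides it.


Method: the master substitution — the recursive call is at index y/5 rather than a shift, a divide-and-conquer shape — substituting y = 5^m linearizes it.


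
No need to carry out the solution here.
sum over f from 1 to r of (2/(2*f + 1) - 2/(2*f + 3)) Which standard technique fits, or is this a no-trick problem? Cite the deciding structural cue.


Diagnosis: telescoping — the summand is 2/(2*f + 1) minus the same expression shifted by one, so consecutive terms cancel in pairs.


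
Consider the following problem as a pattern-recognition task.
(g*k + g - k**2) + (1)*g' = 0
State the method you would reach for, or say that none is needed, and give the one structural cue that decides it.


Best approach: a linear integrating factor — the unknown enters only to the first power against a nonzero forcing term — the integrating-factor template applies directly.
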